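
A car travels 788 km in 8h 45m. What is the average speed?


Distance: 788 km
Time: 8h 45m = 525 min = 525/60 = 35/4 hours
Speed = 788 ÷ (35/4) = 788 × 4 / 35 = 3152/35 ≈ 90.1 km/h

90.1 km/h


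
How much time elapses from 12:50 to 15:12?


End time in minutes: 15×60 + 12 = 912
Start time in minutes: 12×60 + 50 = 770
Difference = 912 - 770 = 142 minutes
= 2 hours 22 minutes

2h 22m


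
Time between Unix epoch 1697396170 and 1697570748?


174578 seconds (48.5 hours / 2.02 days)

Difference = 1697570748 - 1697396170 = 174578 seconds
In hours: 174578 / 3600 ≈ 48.5
In days: 174578 / 86400 ≈ 2.02


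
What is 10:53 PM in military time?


Input: 10:53 PM
PM: 10 + 12 = 22

22:53


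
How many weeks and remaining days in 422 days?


60 weeks 2 days

Weeks: 422 ÷ 7 = 60 remainder 2


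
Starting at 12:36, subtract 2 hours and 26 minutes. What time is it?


Start: 756 minutes from midnight
Subtract: 146 minutes
Remaining: 756 - 146 = 610
Hours: 10, Minutes: 10

10:10


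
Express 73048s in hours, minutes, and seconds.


20h 17m 28s

Hours: 73048 ÷ 3600 = 20 remainder 1048
Minutes: 1048 ÷ 60 = 17 remainder 28
Seconds: 28


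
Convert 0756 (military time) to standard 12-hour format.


7:56 AM

Hour: 7
7 < 12 → AM


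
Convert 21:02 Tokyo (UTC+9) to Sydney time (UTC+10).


22:02

Time difference = UTC+10 - UTC+9 = +1 hours
New hour = (21 + 1) mod 24
= 22 mod 24 = 22
Minutes unchanged → 22:02


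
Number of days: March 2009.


Month: March (month 3)
March has 31 days

31 days


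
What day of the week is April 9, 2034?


Zeller's congruence:
q=9, m=4, k=34, j=20
h = (9 + ⌊13×5/5⌋ + 34 + ⌊34/4⌋ + ⌊20/4⌋ - 2×20) mod 7
= (9 + 13 + 34 + 8 + 5 - 40) mod 7
= 29 mod 7 = 1
h=1 → Sunday

Sunday


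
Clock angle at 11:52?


44.0°

Hour hand = 11×30 + 52×0.5 = 356.0°
Minute hand = 52×6 = 312°
Difference = |356.0 - 312| = 44.0°


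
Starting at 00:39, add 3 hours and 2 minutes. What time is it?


Start: 39 minutes from midnight
Add: 182 minutes
Total: 221 minutes
Hours: 221 ÷ 60 = 3 remainder 41

03:41


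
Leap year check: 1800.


No

Rules: divisible by 4 AND (not by 100 OR by 400)
1800 ÷ 4 = 450 exactly → divisible by 4
1800 ÷ 100 = 18 exactly → divisible by 100
1800 ÷ 400 = 4 remainder 200 → not divisible by 400
Divisible by 100 but not by 400 → not a leap year


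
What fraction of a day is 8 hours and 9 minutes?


0.3396 (33.96%)

Total minutes: 8×60 + 9 = 489
Day = 24×60 = 1440 minutes
Fraction = 489/1440 ≈ 0.3396
As a percentage: 489/1440 × 100 ≈ 33.96%


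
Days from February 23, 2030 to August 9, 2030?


From February 23, 2030 to August 9, 2030
Rest of February 2030: 28 - 23 = 5
Full months: March 31, April 30, May 31, June 30, July 31
Days into August 2030: 9
Total = 5 + 31 + 30 + 31 + 30 + 31 + 9 = 167 days

167 days


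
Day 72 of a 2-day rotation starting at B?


Shift A

Shifts: A, B
Start: B (index 1)
Day 72: (1 + 72 - 1) mod 2
= 72 mod 2
= 0
Index 0 → shift A


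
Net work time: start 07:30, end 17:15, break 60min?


8h 45m (525 minutes)

Total time = (17×60+15) - (7×60+30)
= 1035 - 450 = 585 min
Minus break: 585 - 60 = 525 min
= 8h 45m


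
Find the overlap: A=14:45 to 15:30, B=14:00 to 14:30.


Meeting A: 885-930 (in minutes from midnight)
Meeting B: 840-870
Overlap start = max(885, 840) = 885
Overlap end = min(930, 870) = 870
Overlap = max(0, 870 - 885) = 0 min

0 minutes


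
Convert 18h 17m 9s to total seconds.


65829 seconds

Hours: 18 × 3600 = 64800
Minutes: 17 × 60 = 1020
Seconds: 9
Total = 64800 + 1020 + 9 = 65829


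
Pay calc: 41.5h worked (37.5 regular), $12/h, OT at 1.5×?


$522.00

Regular: 37.5h × $12 = $450.00
Overtime: 41.5 - 37.5 = 4.0h
OT pay: 4.0h × $12 × 1.5 = $72.00
Total = $450.00 + $72.00 = $522.00


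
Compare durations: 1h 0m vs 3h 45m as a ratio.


Duration 1: 60 minutes
Duration 2: 225 minutes
Ratio = 60:225
GCD = 15
Simplified = 4:15
As a decimal: 4/15 ≈ 0.27

4:15 (0.27)


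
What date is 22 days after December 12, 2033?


January 3, 2034

Start: December 12, 2033
Add 22 days
December 12 → January 1: 31 - 12 + 1 = 20 days (22 - 20 = 2 left)
January 1 + 2 = January 3, 2034


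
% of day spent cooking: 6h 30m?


27.1%

Time: 390 minutes
Day: 1440 minutes
Percentage = (390/1440) × 100 ≈ 27.1%


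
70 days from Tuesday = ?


Tuesday

Start: Tuesday (index 1)
(1 + 70) mod 7
= 71 mod 7
= 1
Index 1 → Tuesday


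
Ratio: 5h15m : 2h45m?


21:11 (1.91)

Duration 1: 315 minutes
Duration 2: 165 minutes
Ratio = 315:165
GCD = 15
Simplified = 21:11
As a decimal: 21/11 ≈ 1.91


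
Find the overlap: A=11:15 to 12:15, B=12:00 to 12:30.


15 minutes

Meeting A: 675-735 (in minutes from midnight)
Meeting B: 720-750
Overlap start = max(675, 720) = 720
Overlap end = min(735, 750) = 735
Overlap = max(0, 735 - 720) = 15 min


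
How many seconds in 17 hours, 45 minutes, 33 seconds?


63933 seconds

Hours: 17 × 3600 = 61200
Minutes: 45 × 60 = 2700
Seconds: 33
Total = 61200 + 2700 + 33 = 63933


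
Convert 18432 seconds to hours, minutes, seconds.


5h 7m 12s

Hours: 18432 ÷ 3600 = 5 remainder 432
Minutes: 432 ÷ 60 = 7 remainder 12
Seconds: 12


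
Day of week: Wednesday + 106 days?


Thursday

Start: Wednesday (index 2)
(2 + 106) mod 7
= 108 mod 7
= 3
Index 3 → Thursday


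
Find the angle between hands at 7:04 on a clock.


Hour hand = 7×30 + 4×0.5 = 212.0°
Minute hand = 4×6 = 24°
Difference = |212.0 - 24| = 188.0°
Since > 180°: 360 - 188.0 = 172.0°

172.0°


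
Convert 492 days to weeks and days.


70 weeks 2 days

Weeks: 492 ÷ 7 = 70 remainder 2


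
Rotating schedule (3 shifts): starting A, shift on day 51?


Shift C

Shifts: A, B, C
Start: A (index 0)
Day 51: (0 + 51 - 1) mod 3
= 50 mod 3
= 2
Index 2 → shift C


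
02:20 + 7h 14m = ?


09:34

Start: 140 minutes from midnight
Add: 434 minutes
Total: 574 minutes
Hours: 574 ÷ 60 = 9 remainder 34


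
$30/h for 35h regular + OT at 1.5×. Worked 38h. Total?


$1185.00

Regular: 35h × $30 = $1050.00
Overtime: 38 - 35 = 3h
OT pay: 3h × $30 × 1.5 = $135.00
Total = $1050.00 + $135.00 = $1185.00


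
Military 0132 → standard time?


Hour: 1
1 < 12 → AM

1:32 AM


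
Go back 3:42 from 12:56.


Start: 776 minutes from midnight
Subtract: 222 minutes
Remaining: 776 - 222 = 554
Hours: 9, Minutes: 14

09:14


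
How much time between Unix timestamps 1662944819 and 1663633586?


688767 seconds (191.3 hours / 7.97 days)

Difference = 1663633586 - 1662944819 = 688767 seconds
In hours: 688767 / 3600 ≈ 191.3
In days: 688767 / 86400 ≈ 7.97


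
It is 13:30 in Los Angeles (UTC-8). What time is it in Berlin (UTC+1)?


Time difference = UTC+1 - UTC-8 = +9 hours
New hour = (13 + 9) mod 24
= 22 mod 24 = 22
Minutes unchanged → 22:30

22:30


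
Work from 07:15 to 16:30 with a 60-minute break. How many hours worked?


8h 15m (495 minutes)

Total time = (16×60+30) - (7×60+15)
= 990 - 435 = 555 min
Minus break: 555 - 60 = 495 min
= 8h 15m


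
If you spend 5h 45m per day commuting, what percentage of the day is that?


Time: 345 minutes
Day: 1440 minutes
Percentage = (345/1440) × 100 ≈ 24.0%

24.0%


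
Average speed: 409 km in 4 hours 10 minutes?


98.2 km/h

Distance: 409 km
Time: 4h 10m = 250 min = 250/60 = 25/6 hours
Speed = 409 ÷ (25/6) = 409 × 6 / 25 = 2454/25 ≈ 98.2 km/h


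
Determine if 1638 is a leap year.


No

Rules: divisible by 4 AND (not by 100 OR by 400)
1638 ÷ 4 = 409 remainder 2 → not divisible by 4
Not divisible by 4 → not a leap year


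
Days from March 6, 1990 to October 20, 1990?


228 days

From March 6, 1990 to October 20, 1990
Rest of March 1990: 31 - 6 = 25
Full months: April 30, May 31, June 30, July 31, August 31, September 30
Days into October 1990: 20
Total = 25 + 30 + 31 + 30 + 31 + 31 + 30 + 20 = 228 days


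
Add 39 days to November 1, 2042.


Start: November 1, 2042
Add 39 days
November 1 → December 1: 30 - 1 + 1 = 30 days (39 - 30 = 9 left)
December 1 + 9 = December 10, 2042

December 10, 2042


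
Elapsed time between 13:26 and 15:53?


End time in minutes: 15×60 + 53 = 953
Start time in minutes: 13×60 + 26 = 806
Difference = 953 - 806 = 147 minutes
= 2 hours 27 minutes

2h 27m


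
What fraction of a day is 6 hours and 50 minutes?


Total minutes: 6×60 + 50 = 410
Day = 24×60 = 1440 minutes
Fraction = 410/1440 ≈ 0.2847
As a percentage: 410/1440 × 100 ≈ 28.47%

0.2847 (28.47%)


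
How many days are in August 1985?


31 days

Month: August (month 8)
August has 31 days


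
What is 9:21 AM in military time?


Input: 9:21 AM
AM hour stays: 9

09:21


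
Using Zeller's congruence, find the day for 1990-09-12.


Wednesday

Zeller's congruence:
q=12, m=9, k=90, j=19
h = (12 + ⌊13×10/5⌋ + 90 + ⌊90/4⌋ + ⌊19/4⌋ - 2×19) mod 7
= (12 + 26 + 90 + 22 + 4 - 38) mod 7
= 116 mod 7 = 4
h=4 → Wednesday


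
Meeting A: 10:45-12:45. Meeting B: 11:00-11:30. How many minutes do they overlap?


Meeting A: 645-765 (in minutes from midnight)
Meeting B: 660-690
Overlap start = max(645, 660) = 660
Overlap end = min(765, 690) = 690
Overlap = max(0, 690 - 660) = 30 min

30 minutes


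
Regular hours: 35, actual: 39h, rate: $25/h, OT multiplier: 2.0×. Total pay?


Regular: 35h × $25 = $875.00
Overtime: 39 - 35 = 4h
OT pay: 4h × $25 × 2.0 = $200.00
Total = $875.00 + $200.00 = $1075.00

$1075.00


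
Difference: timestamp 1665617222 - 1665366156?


Difference = 1665617222 - 1665366156 = 251066 seconds
In hours: 251066 / 3600 ≈ 69.7
In days: 251066 / 86400 ≈ 2.91

251066 seconds (69.7 hours / 2.91 days)


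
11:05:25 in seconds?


Hours: 11 × 3600 = 39600
Minutes: 5 × 60 = 300
Seconds: 25
Total = 39600 + 300 + 25 = 39925

39925 seconds


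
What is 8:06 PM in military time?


Input: 8:06 PM
PM: 8 + 12 = 20

20:06


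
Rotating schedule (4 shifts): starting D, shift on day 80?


Shifts: A, B, C, D
Start: D (index 3)
Day 80: (3 + 80 - 1) mod 4
= 82 mod 4
= 2
Index 2 → shift C

Shift C


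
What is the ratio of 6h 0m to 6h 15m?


Duration 1: 360 minutes
Duration 2: 375 minutes
Ratio = 360:375
GCD = 15
Simplified = 24:25
As a decimal: 24/25 = 0.96

24:25 (0.96)


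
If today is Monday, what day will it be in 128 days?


Wednesday

Start: Monday (index 0)
(0 + 128) mod 7
= 128 mod 7
= 2
Index 2 → Wednesday


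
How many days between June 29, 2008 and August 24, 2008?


56 days

From June 29, 2008 to August 24, 2008
Rest of June 2008: 30 - 29 = 1
Full months: July 31
Days into August 2008: 24
Total = 1 + 31 + 24 = 56 days


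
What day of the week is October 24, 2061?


Zeller's congruence:
q=24, m=10, k=61, j=20
h = (24 + ⌊13×11/5⌋ + 61 + ⌊61/4⌋ + ⌊20/4⌋ - 2×20) mod 7
= (24 + 28 + 61 + 15 + 5 - 40) mod 7
= 93 mod 7 = 2
h=2 → Monday

Monday


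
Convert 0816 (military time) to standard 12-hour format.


Hour: 8
8 < 12 → AM

8:16 AM


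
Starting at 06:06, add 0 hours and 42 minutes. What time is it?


06:48

Start: 366 minutes from midnight
Add: 42 minutes
Total: 408 minutes
Hours: 408 ÷ 60 = 6 remainder 48


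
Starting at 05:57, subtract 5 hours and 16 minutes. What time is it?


00:41

Start: 357 minutes from midnight
Subtract: 316 minutes
Remaining: 357 - 316 = 41
Hours: 0, Minutes: 41


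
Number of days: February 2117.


Month: February (month 2)
February: 28 or 29 (leap year)
2117 leap year? No

28 days


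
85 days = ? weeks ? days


12 weeks 1 days

Weeks: 85 ÷ 7 = 12 remainder 1


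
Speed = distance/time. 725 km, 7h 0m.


103.6 km/h

Distance: 725 km
Time: 7 hours
Speed = 725 / 7 ≈ 103.6 km/h


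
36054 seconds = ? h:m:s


10h 0m 54s

Hours: 36054 ÷ 3600 = 10 remainder 54
Minutes: 54 ÷ 60 = 0 remainder 54
Seconds: 54


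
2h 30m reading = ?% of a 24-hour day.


10.4%

Time: 150 minutes
Day: 1440 minutes
Percentage = (150/1440) × 100 ≈ 10.4%


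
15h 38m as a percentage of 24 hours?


Total minutes: 15×60 + 38 = 938
Day = 24×60 = 1440 minutes
Fraction = 938/1440 ≈ 0.6514
As a percentage: 938/1440 × 100 ≈ 65.14%

0.6514 (65.14%)


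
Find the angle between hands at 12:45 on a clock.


112.5°

Hour hand (12 ≡ 0 on the dial): 0×30 + 45×0.5 = 22.5°
Minute hand = 45×6 = 270°
Difference = |22.5 - 270| = 247.5°
Since > 180°: 360 - 247.5 = 112.5°


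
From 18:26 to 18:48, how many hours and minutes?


End time in minutes: 18×60 + 48 = 1128
Start time in minutes: 18×60 + 26 = 1106
Difference = 1128 - 1106 = 22 minutes
= 0 hours 22 minutes

0h 22m


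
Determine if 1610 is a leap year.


No

Rules: divisible by 4 AND (not by 100 OR by 400)
1610 ÷ 4 = 402 remainder 2 → not divisible by 4
Not divisible by 4 → not a leap year


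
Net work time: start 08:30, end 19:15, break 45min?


10h 0m (600 minutes)

Total time = (19×60+15) - (8×60+30)
= 1155 - 510 = 645 min
Minus break: 645 - 45 = 600 min
= 10h 0m


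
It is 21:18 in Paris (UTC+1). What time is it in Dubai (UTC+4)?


Time difference = UTC+4 - UTC+1 = +3 hours
New hour = (21 + 3) mod 24
= 24 mod 24 = 0
Minutes unchanged → 00:18; 24 ≥ 24 → next day

00:18 (next day)


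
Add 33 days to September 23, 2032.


Start: September 23, 2032
Add 33 days
September 23 → October 1: 30 - 23 + 1 = 8 days (33 - 8 = 25 left)
October 1 + 25 = October 26, 2032

October 26, 2032


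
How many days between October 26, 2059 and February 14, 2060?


From October 26, 2059 to February 14, 2060
Rest of October 2059: 31 - 26 = 5
Full months: November 30, December 31, January 31
Days into February 2060: 14
Total = 5 + 30 + 31 + 31 + 14 = 111 days

111 days


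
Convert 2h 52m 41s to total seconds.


Hours: 2 × 3600 = 7200
Minutes: 52 × 60 = 3120
Seconds: 41
Total = 7200 + 3120 + 41 = 10361

10361 seconds


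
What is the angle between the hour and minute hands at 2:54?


Hour hand = 2×30 + 54×0.5 = 87.0°
Minute hand = 54×6 = 324°
Difference = |87.0 - 324| = 237.0°
Since > 180°: 360 - 237.0 = 123.0°

123.0°


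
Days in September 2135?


Month: September (month 9)
September has 30 days

30 days


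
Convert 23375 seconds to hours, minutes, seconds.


Hours: 23375 ÷ 3600 = 6 remainder 1775
Minutes: 1775 ÷ 60 = 29 remainder 35
Seconds: 35

6h 29m 35s


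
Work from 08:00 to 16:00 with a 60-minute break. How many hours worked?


Total time = (16×60+0) - (8×60+0)
= 960 - 480 = 480 min
Minus break: 480 - 60 = 420 min
= 7h 0m

7h 0m (420 minutes)


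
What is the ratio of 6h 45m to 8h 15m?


Duration 1: 405 minutes
Duration 2: 495 minutes
Ratio = 405:495
GCD = 45
Simplified = 9:11
As a decimal: 9/11 ≈ 0.82

9:11 (0.82)


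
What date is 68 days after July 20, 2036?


Start: July 20, 2036
Add 68 days
July 20 → August 1: 31 - 20 + 1 = 12 days (68 - 12 = 56 left)
August 1 → September 1: 31 - 1 + 1 = 31 days (56 - 31 = 25 left)
September 1 + 25 = September 26, 2036

September 26, 2036


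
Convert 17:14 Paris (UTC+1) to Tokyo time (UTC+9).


01:14 (next day)

Time difference = UTC+9 - UTC+1 = +8 hours
New hour = (17 + 8) mod 24
= 25 mod 24 = 1
Minutes unchanged → 01:14; 25 ≥ 24 → next day


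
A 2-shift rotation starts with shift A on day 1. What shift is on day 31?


Shift A

Shifts: A, B
Start: A (index 0)
Day 31: (0 + 31 - 1) mod 2
= 30 mod 2
= 0
Index 0 → shift A


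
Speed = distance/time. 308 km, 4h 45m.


64.8 km/h

Distance: 308 km
Time: 4h 45m = 285 min = 285/60 = 19/4 hours
Speed = 308 ÷ (19/4) = 308 × 4 / 19 = 1232/19 ≈ 64.8 km/h


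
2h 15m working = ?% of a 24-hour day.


9.4%

Time: 135 minutes
Day: 1440 minutes
Percentage = (135/1440) × 100 ≈ 9.4%


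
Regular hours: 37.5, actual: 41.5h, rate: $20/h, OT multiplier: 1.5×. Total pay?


$870.00

Regular: 37.5h × $20 = $750.00
Overtime: 41.5 - 37.5 = 4.0h
OT pay: 4.0h × $20 × 1.5 = $120.00
Total = $750.00 + $120.00 = $870.00


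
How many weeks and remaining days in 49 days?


Weeks: 49 ÷ 7 = 7 remainder 0

7 weeks 0 days


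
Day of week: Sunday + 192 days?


Start: Sunday (index 6)
(6 + 192) mod 7
= 198 mod 7
= 2
Index 2 → Wednesday

Wednesday


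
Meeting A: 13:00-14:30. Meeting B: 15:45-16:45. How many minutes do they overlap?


0 minutes

Meeting A: 780-870 (in minutes from midnight)
Meeting B: 945-1005
Overlap start = max(780, 945) = 945
Overlap end = min(870, 1005) = 870
Overlap = max(0, 870 - 945) = 0 min


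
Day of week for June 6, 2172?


Saturday

Zeller's congruence:
q=6, m=6, k=72, j=21
h = (6 + ⌊13×7/5⌋ + 72 + ⌊72/4⌋ + ⌊21/4⌋ - 2×21) mod 7
= (6 + 18 + 72 + 18 + 5 - 42) mod 7
= 77 mod 7 = 0
h=0 → Saturday


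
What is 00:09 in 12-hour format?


Hour: 0
0 → 12 AM (midnight)

12:09 AM


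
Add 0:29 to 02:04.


02:33

Start: 124 minutes from midnight
Add: 29 minutes
Total: 153 minutes
Hours: 153 ÷ 60 = 2 remainder 33


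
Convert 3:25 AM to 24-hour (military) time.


Input: 3:25 AM
AM hour stays: 3

03:25


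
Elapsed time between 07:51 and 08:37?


End time in minutes: 8×60 + 37 = 517
Start time in minutes: 7×60 + 51 = 471
Difference = 517 - 471 = 46 minutes
= 0 hours 46 minutes

0h 46m


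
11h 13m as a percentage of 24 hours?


Total minutes: 11×60 + 13 = 673
Day = 24×60 = 1440 minutes
Fraction = 673/1440 ≈ 0.4674
As a percentage: 673/1440 × 100 ≈ 46.74%

0.4674 (46.74%)


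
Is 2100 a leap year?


Rules: divisible by 4 AND (not by 100 OR by 400)
2100 ÷ 4 = 525 exactly → divisible by 4
2100 ÷ 100 = 21 exactly → divisible by 100
2100 ÷ 400 = 5 remainder 100 → not divisible by 400
Divisible by 100 but not by 400 → not a leap year

No


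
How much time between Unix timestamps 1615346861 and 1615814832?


467971 seconds (130.0 hours / 5.42 days)

Difference = 1615814832 - 1615346861 = 467971 seconds
In hours: 467971 / 3600 ≈ 130.0
In days: 467971 / 86400 ≈ 5.42


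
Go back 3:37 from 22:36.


18:59

Start: 1356 minutes from midnight
Subtract: 217 minutes
Remaining: 1356 - 217 = 1139
Hours: 18, Minutes: 59


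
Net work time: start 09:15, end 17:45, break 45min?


Total time = (17×60+45) - (9×60+15)
= 1065 - 555 = 510 min
Minus break: 510 - 45 = 465 min
= 7h 45m

7h 45m (465 minutes)


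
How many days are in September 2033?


Month: September (month 9)
September has 30 days

30 days


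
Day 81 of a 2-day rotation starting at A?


Shifts: A, B
Start: A (index 0)
Day 81: (0 + 81 - 1) mod 2
= 80 mod 2
= 0
Index 0 → shift A

Shift A


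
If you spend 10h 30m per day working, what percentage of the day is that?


Time: 630 minutes
Day: 1440 minutes
Percentage = (630/1440) × 100 ≈ 43.8%

43.8%


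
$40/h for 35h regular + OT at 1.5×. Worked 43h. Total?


$1880.00

Regular: 35h × $40 = $1400.00
Overtime: 43 - 35 = 8h
OT pay: 8h × $40 × 1.5 = $480.00
Total = $1400.00 + $480.00 = $1880.00


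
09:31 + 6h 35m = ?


16:06

Start: 571 minutes from midnight
Add: 395 minutes
Total: 966 minutes
Hours: 966 ÷ 60 = 16 remainder 6


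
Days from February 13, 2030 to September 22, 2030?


From February 13, 2030 to September 22, 2030
Rest of February 2030: 28 - 13 = 15
Full months: March 31, April 30, May 31, June 30, July 31, August 31
Days into September 2030: 22
Total = 15 + 31 + 30 + 31 + 30 + 31 + 31 + 22 = 221 days

221 days


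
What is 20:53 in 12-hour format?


8:53 PM

Hour: 20
20 - 12 = 8 → PM


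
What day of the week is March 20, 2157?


Zeller's congruence:
q=20, m=3, k=57, j=21
h = (20 + ⌊13×4/5⌋ + 57 + ⌊57/4⌋ + ⌊21/4⌋ - 2×21) mod 7
= (20 + 10 + 57 + 14 + 5 - 42) mod 7
= 64 mod 7 = 1
h=1 → Sunday

Sunday


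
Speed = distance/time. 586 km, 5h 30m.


106.5 km/h

Distance: 586 km
Time: 5h 30m = 330 min = 330/60 = 11/2 hours
Speed = 586 ÷ (11/2) = 586 × 2 / 11 = 1172/11 ≈ 106.5 km/h


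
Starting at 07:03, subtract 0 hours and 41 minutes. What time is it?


06:22

Start: 423 minutes from midnight
Subtract: 41 minutes
Remaining: 423 - 41 = 382
Hours: 6, Minutes: 22


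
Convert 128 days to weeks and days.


Weeks: 128 ÷ 7 = 18 remainder 2

18 weeks 2 days


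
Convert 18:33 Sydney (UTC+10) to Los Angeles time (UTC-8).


Time difference = UTC-8 - UTC+10 = -18 hours
New hour = (18 -18) mod 24
= 0 mod 24 = 0
Minutes unchanged → 00:33

00:33


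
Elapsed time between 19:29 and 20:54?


End time in minutes: 20×60 + 54 = 1254
Start time in minutes: 19×60 + 29 = 1169
Difference = 1254 - 1169 = 85 minutes
= 1 hours 25 minutes

1h 25m


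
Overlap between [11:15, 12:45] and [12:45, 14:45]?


Meeting A: 675-765 (in minutes from midnight)
Meeting B: 765-885
Overlap start = max(675, 765) = 765
Overlap end = min(765, 885) = 765
Overlap = max(0, 765 - 765) = 0 min

0 minutes


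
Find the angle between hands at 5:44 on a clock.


Hour hand = 5×30 + 44×0.5 = 172.0°
Minute hand = 44×6 = 264°
Difference = |172.0 - 264| = 92.0°

92.0°


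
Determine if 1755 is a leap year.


No

Rules: divisible by 4 AND (not by 100 OR by 400)
1755 ÷ 4 = 438 remainder 3 → not divisible by 4
Not divisible by 4 → not a leap year


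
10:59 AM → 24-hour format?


Input: 10:59 AM
AM hour stays: 10

10:59


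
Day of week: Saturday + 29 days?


Sunday

Start: Saturday (index 5)
(5 + 29) mod 7
= 34 mod 7
= 6
Index 6 → Sunday


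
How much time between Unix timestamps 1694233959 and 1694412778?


178819 seconds (49.7 hours / 2.07 days)

Difference = 1694412778 - 1694233959 = 178819 seconds
In hours: 178819 / 3600 ≈ 49.7
In days: 178819 / 86400 ≈ 2.07


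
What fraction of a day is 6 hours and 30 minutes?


0.2708 (27.08%)

Total minutes: 6×60 + 30 = 390
Day = 24×60 = 1440 minutes
Fraction = 390/1440 ≈ 0.2708
As a percentage: 390/1440 × 100 ≈ 27.08%


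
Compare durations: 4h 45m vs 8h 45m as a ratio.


Duration 1: 285 minutes
Duration 2: 525 minutes
Ratio = 285:525
GCD = 15
Simplified = 19:35
As a decimal: 19/35 ≈ 0.54

19:35 (0.54)


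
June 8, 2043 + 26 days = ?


July 4, 2043

Start: June 8, 2043
Add 26 days
June 8 → July 1: 30 - 8 + 1 = 23 days (26 - 23 = 3 left)
July 1 + 3 = July 4, 2043


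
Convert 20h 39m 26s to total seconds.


Hours: 20 × 3600 = 72000
Minutes: 39 × 60 = 2340
Seconds: 26
Total = 72000 + 2340 + 26 = 74366

74366 seconds


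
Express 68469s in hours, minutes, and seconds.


Hours: 68469 ÷ 3600 = 19 remainder 69
Minutes: 69 ÷ 60 = 1 remainder 9
Seconds: 9

19h 1m 9s


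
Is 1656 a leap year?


Rules: divisible by 4 AND (not by 100 OR by 400)
1656 ÷ 4 = 414 exactly → divisible by 4
1656 ÷ 100 = 16 remainder 56 → not divisible by 100
Divisible by 4 but not by 100 → leap year

Yes


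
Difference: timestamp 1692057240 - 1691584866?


472374 seconds (131.2 hours / 5.47 days)

Difference = 1692057240 - 1691584866 = 472374 seconds
In hours: 472374 / 3600 ≈ 131.2
In days: 472374 / 86400 ≈ 5.47


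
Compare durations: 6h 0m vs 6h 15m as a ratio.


Duration 1: 360 minutes
Duration 2: 375 minutes
Ratio = 360:375
GCD = 15
Simplified = 24:25
As a decimal: 24/25 = 0.96

24:25 (0.96)


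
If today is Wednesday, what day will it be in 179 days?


Start: Wednesday (index 2)
(2 + 179) mod 7
= 181 mod 7
= 6
Index 6 → Sunday

Sunday


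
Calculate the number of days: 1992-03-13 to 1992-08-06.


From March 13, 1992 to August 6, 1992
Rest of March 1992: 31 - 13 = 18
Full months: April 30, May 31, June 30, July 31
Days into August 1992: 6
Total = 18 + 30 + 31 + 30 + 31 + 6 = 146 days

146 days


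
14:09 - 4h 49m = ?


Start: 849 minutes from midnight
Subtract: 289 minutes
Remaining: 849 - 289 = 560
Hours: 9, Minutes: 20

09:20


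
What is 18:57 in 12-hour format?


6:57 PM

Hour: 18
18 - 12 = 6 → PM


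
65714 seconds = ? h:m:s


Hours: 65714 ÷ 3600 = 18 remainder 914
Minutes: 914 ÷ 60 = 15 remainder 14
Seconds: 14

18h 15m 14s


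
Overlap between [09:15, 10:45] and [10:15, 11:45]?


Meeting A: 555-645 (in minutes from midnight)
Meeting B: 615-705
Overlap start = max(555, 615) = 615
Overlap end = min(645, 705) = 645
Overlap = max(0, 645 - 615) = 30 min

30 minutes


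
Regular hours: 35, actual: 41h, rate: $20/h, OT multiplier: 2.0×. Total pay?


$940.00

Regular: 35h × $20 = $700.00
Overtime: 41 - 35 = 6h
OT pay: 6h × $20 × 2.0 = $240.00
Total = $700.00 + $240.00 = $940.00


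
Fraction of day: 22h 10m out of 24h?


0.9236 (92.36%)

Total minutes: 22×60 + 10 = 1330
Day = 24×60 = 1440 minutes
Fraction = 1330/1440 ≈ 0.9236
As a percentage: 1330/1440 × 100 ≈ 92.36%


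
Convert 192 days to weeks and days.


Weeks: 192 ÷ 7 = 27 remainder 3

27 weeks 3 days


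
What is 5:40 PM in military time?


Input: 5:40 PM
PM: 5 + 12 = 17

17:40


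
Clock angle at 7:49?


59.5°

Hour hand = 7×30 + 49×0.5 = 234.5°
Minute hand = 49×6 = 294°
Difference = |234.5 - 294| = 59.5°


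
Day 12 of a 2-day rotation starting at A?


Shifts: A, B
Start: A (index 0)
Day 12: (0 + 12 - 1) mod 2
= 11 mod 2
= 1
Index 1 → shift B

Shift B


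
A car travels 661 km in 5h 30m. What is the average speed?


120.2 km/h

Distance: 661 km
Time: 5h 30m = 330 min = 330/60 = 11/2 hours
Speed = 661 ÷ (11/2) = 661 × 2 / 11 = 1322/11 ≈ 120.2 km/h


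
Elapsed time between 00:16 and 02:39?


End time in minutes: 2×60 + 39 = 159
Start time in minutes: 0×60 + 16 = 16
Difference = 159 - 16 = 143 minutes
= 2 hours 23 minutes

2h 23m


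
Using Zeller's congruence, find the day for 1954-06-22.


Tuesday

Zeller's congruence:
q=22, m=6, k=54, j=19
h = (22 + ⌊13×7/5⌋ + 54 + ⌊54/4⌋ + ⌊19/4⌋ - 2×19) mod 7
= (22 + 18 + 54 + 13 + 4 - 38) mod 7
= 73 mod 7 = 3
h=3 → Tuesday


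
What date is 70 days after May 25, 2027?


Start: May 25, 2027
Add 70 days
May 25 → June 1: 31 - 25 + 1 = 7 days (70 - 7 = 63 left)
June 1 → July 1: 30 - 1 + 1 = 30 days (63 - 30 = 33 left)
July 1 → August 1: 31 - 1 + 1 = 31 days (33 - 31 = 2 left)
August 1 + 2 = August 3, 2027

August 3, 2027


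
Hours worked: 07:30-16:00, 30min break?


8h 0m (480 minutes)

Total time = (16×60+0) - (7×60+30)
= 960 - 450 = 510 min
Minus break: 510 - 30 = 480 min
= 8h 0m


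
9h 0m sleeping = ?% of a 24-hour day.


Time: 540 minutes
Day: 1440 minutes
Percentage = (540/1440) × 100 = 37.5%

37.5%


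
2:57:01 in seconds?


Hours: 2 × 3600 = 7200
Minutes: 57 × 60 = 3420
Seconds: 1
Total = 7200 + 3420 + 1 = 10621

10621 seconds


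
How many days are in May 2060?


31 days

Month: May (month 5)
May has 31 days


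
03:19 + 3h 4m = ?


Start: 199 minutes from midnight
Add: 184 minutes
Total: 383 minutes
Hours: 383 ÷ 60 = 6 remainder 23

06:23


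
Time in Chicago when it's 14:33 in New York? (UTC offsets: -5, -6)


Time difference = UTC-6 - UTC-5 = -1 hours
New hour = (14 -1) mod 24
= 13 mod 24 = 13
Minutes unchanged → 13:33

13:33


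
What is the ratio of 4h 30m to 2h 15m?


Duration 1: 270 minutes
Duration 2: 135 minutes
Ratio = 270:135
GCD = 135
Simplified = 2:1
As a decimal: 2/1 = 2.00

2:1 (2.00)


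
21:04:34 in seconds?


75874 seconds

Hours: 21 × 3600 = 75600
Minutes: 4 × 60 = 240
Seconds: 34
Total = 75600 + 240 + 34 = 75874


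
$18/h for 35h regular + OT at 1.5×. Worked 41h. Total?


Regular: 35h × $18 = $630.00
Overtime: 41 - 35 = 6h
OT pay: 6h × $18 × 1.5 = $162.00
Total = $630.00 + $162.00 = $792.00

$792.00


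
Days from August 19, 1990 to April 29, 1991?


253 days

From August 19, 1990 to April 29, 1991
Rest of August 1990: 31 - 19 = 12
Full months: September 30, October 31, November 30, December 31, January 31, February 1991 28, March 31
Days into April 1991: 29
Total = 12 + 30 + 31 + 30 + 31 + 31 + 28 + 31 + 29 = 253 days


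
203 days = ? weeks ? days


Weeks: 203 ÷ 7 = 29 remainder 0

29 weeks 0 days


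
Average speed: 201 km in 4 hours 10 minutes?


48.2 km/h

Distance: 201 km
Time: 4h 10m = 250 min = 250/60 = 25/6 hours
Speed = 201 ÷ (25/6) = 201 × 6 / 25 = 1206/25 ≈ 48.2 km/h


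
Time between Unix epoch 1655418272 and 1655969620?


Difference = 1655969620 - 1655418272 = 551348 seconds
In hours: 551348 / 3600 ≈ 153.2
In days: 551348 / 86400 ≈ 6.38

551348 seconds (153.2 hours / 6.38 days)


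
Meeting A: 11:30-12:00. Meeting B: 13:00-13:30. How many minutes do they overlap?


Meeting A: 690-720 (in minutes from midnight)
Meeting B: 780-810
Overlap start = max(690, 780) = 780
Overlap end = min(720, 810) = 720
Overlap = max(0, 720 - 780) = 0 min

0 minutes


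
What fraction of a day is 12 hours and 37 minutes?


Total minutes: 12×60 + 37 = 757
Day = 24×60 = 1440 minutes
Fraction = 757/1440 ≈ 0.5257
As a percentage: 757/1440 × 100 ≈ 52.57%

0.5257 (52.57%)


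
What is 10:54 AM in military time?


Input: 10:54 AM
AM hour stays: 10

10:54


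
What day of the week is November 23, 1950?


Zeller's congruence:
q=23, m=11, k=50, j=19
h = (23 + ⌊13×12/5⌋ + 50 + ⌊50/4⌋ + ⌊19/4⌋ - 2×19) mod 7
= (23 + 31 + 50 + 12 + 4 - 38) mod 7
= 82 mod 7 = 5
h=5 → Thursday

Thursday


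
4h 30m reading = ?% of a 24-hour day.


Time: 270 minutes
Day: 1440 minutes
Percentage = (270/1440) × 100 ≈ 18.8%

18.8%


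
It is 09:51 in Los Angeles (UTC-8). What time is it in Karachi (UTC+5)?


22:51

Time difference = UTC+5 - UTC-8 = +13 hours
New hour = (9 + 13) mod 24
= 22 mod 24 = 22
Minutes unchanged → 22:51


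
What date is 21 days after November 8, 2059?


November 29, 2059

Start: November 8, 2059
Add 21 days
November 8 + 21 = November 29, 2059


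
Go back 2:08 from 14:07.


11:59

Start: 847 minutes from midnight
Subtract: 128 minutes
Remaining: 847 - 128 = 719
Hours: 11, Minutes: 59


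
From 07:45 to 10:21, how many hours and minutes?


2h 36m

End time in minutes: 10×60 + 21 = 621
Start time in minutes: 7×60 + 45 = 465
Difference = 621 - 465 = 156 minutes
= 2 hours 36 minutes


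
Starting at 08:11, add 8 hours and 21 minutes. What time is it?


Start: 491 minutes from midnight
Add: 501 minutes
Total: 992 minutes
Hours: 992 ÷ 60 = 16 remainder 32

16:32


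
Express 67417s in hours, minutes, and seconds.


Hours: 67417 ÷ 3600 = 18 remainder 2617
Minutes: 2617 ÷ 60 = 43 remainder 37
Seconds: 37

18h 43m 37s


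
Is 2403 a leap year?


Rules: divisible by 4 AND (not by 100 OR by 400)
2403 ÷ 4 = 600 remainder 3 → not divisible by 4
Not divisible by 4 → not a leap year

No


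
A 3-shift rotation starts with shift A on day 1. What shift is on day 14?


Shift B

Shifts: A, B, C
Start: A (index 0)
Day 14: (0 + 14 - 1) mod 3
= 13 mod 3
= 1
Index 1 → shift B


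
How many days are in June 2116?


30 days

Month: June (month 6)
June has 30 days


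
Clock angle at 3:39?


124.5°

Hour hand = 3×30 + 39×0.5 = 109.5°
Minute hand = 39×6 = 234°
Difference = |109.5 - 234| = 124.5°


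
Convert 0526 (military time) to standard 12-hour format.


Hour: 5
5 < 12 → AM

5:26 AM


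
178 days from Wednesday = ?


Start: Wednesday (index 2)
(2 + 178) mod 7
= 180 mod 7
= 5
Index 5 → Saturday

Saturday


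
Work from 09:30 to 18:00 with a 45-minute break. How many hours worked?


Total time = (18×60+0) - (9×60+30)
= 1080 - 570 = 510 min
Minus break: 510 - 45 = 465 min
= 7h 45m

7h 45m (465 minutes)


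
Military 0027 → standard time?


12:27 AM

Hour: 0
0 → 12 AM (midnight)


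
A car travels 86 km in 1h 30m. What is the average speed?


Distance: 86 km
Time: 1h 30m = 90 min = 90/60 = 3/2 hours
Speed = 86 ÷ (3/2) = 86 × 2 / 3 = 172/3 ≈ 57.3 km/h

57.3 km/h


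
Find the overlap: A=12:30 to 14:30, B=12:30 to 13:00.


Meeting A: 750-870 (in minutes from midnight)
Meeting B: 750-780
Overlap start = max(750, 750) = 750
Overlap end = min(870, 780) = 780
Overlap = max(0, 780 - 750) = 30 min

30 minutes


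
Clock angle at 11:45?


Hour hand = 11×30 + 45×0.5 = 352.5°
Minute hand = 45×6 = 270°
Difference = |352.5 - 270| = 82.5°

82.5°


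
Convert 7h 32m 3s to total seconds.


27123 seconds

Hours: 7 × 3600 = 25200
Minutes: 32 × 60 = 1920
Seconds: 3
Total = 25200 + 1920 + 3 = 27123


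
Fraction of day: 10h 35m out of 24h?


0.4410 (44.10%)

Total minutes: 10×60 + 35 = 635
Day = 24×60 = 1440 minutes
Fraction = 635/1440 ≈ 0.4410
As a percentage: 635/1440 × 100 ≈ 44.10%


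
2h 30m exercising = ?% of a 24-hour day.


10.4%

Time: 150 minutes
Day: 1440 minutes
Percentage = (150/1440) × 100 ≈ 10.4%


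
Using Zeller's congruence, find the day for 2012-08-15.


Zeller's congruence:
q=15, m=8, k=12, j=20
h = (15 + ⌊13×9/5⌋ + 12 + ⌊12/4⌋ + ⌊20/4⌋ - 2×20) mod 7
= (15 + 23 + 12 + 3 + 5 - 40) mod 7
= 18 mod 7 = 4
h=4 → Wednesday

Wednesday


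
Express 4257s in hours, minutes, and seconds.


1h 10m 57s

Hours: 4257 ÷ 3600 = 1 remainder 657
Minutes: 657 ÷ 60 = 10 remainder 57
Seconds: 57


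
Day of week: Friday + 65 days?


Sunday

Start: Friday (index 4)
(4 + 65) mod 7
= 69 mod 7
= 6
Index 6 → Sunday


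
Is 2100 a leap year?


No

Rules: divisible by 4 AND (not by 100 OR by 400)
2100 ÷ 4 = 525 exactly → divisible by 4
2100 ÷ 100 = 21 exactly → divisible by 100
2100 ÷ 400 = 5 remainder 100 → not divisible by 400
Divisible by 100 but not by 400 → not a leap year


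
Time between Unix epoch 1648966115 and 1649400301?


Difference = 1649400301 - 1648966115 = 434186 seconds
In hours: 434186 / 3600 ≈ 120.6
In days: 434186 / 86400 ≈ 5.03

434186 seconds (120.6 hours / 5.03 days)


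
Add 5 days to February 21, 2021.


February 26, 2021

Start: February 21, 2021
Add 5 days
February 21 + 5 = February 26, 2021


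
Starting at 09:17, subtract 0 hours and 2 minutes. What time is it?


09:15

Start: 557 minutes from midnight
Subtract: 2 minutes
Remaining: 557 - 2 = 555
Hours: 9, Minutes: 15


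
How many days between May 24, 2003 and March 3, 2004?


284 days

From May 24, 2003 to March 3, 2004
Rest of May 2003: 31 - 24 = 7
Full months: June 30, July 31, August 31, September 30, October 31, November 30, December 31, January 31, February 2004 29
Days into March 2004: 3
Total = 7 + 30 + 31 + 31 + 30 + 31 + 30 + 31 + 31 + 29 + 3 = 284 days


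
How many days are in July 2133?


31 days

Month: July (month 7)
July has 31 days


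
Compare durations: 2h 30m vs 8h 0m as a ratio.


Duration 1: 150 minutes
Duration 2: 480 minutes
Ratio = 150:480
GCD = 30
Simplified = 5:16
As a decimal: 5/16 ≈ 0.31

5:16 (0.31)


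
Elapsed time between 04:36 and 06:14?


End time in minutes: 6×60 + 14 = 374
Start time in minutes: 4×60 + 36 = 276
Difference = 374 - 276 = 98 minutes
= 1 hours 38 minutes

1h 38m


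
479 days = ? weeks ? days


Weeks: 479 ÷ 7 = 68 remainder 3

68 weeks 3 days


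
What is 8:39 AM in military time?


Input: 8:39 AM
AM hour stays: 8

08:39


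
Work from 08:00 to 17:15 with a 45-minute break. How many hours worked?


Total time = (17×60+15) - (8×60+0)
= 1035 - 480 = 555 min
Minus break: 555 - 45 = 510 min
= 8h 30m

8h 30m (510 minutes)


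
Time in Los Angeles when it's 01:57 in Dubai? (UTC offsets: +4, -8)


13:57 (previous day)

Time difference = UTC-8 - UTC+4 = -12 hours
New hour = (1 -12) mod 24
= -11 mod 24 = 13
Minutes unchanged → 13:57; -11 < 0 → previous day


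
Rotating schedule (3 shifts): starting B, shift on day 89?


Shifts: A, B, C
Start: B (index 1)
Day 89: (1 + 89 - 1) mod 3
= 89 mod 3
= 2
Index 2 → shift C

Shift C


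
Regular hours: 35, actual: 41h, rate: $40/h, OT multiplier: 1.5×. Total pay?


Regular: 35h × $40 = $1400.00
Overtime: 41 - 35 = 6h
OT pay: 6h × $40 × 1.5 = $360.00
Total = $1400.00 + $360.00 = $1760.00

$1760.00


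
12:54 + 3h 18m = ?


Start: 774 minutes from midnight
Add: 198 minutes
Total: 972 minutes
Hours: 972 ÷ 60 = 16 remainder 12

16:12


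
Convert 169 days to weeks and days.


24 weeks 1 days

Weeks: 169 ÷ 7 = 24 remainder 1


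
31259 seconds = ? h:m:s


Hours: 31259 ÷ 3600 = 8 remainder 2459
Minutes: 2459 ÷ 60 = 40 remainder 59
Seconds: 59

8h 40m 59s


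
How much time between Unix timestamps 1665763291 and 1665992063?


Difference = 1665992063 - 1665763291 = 228772 seconds
In hours: 228772 / 3600 ≈ 63.5
In days: 228772 / 86400 ≈ 2.65

228772 seconds (63.5 hours / 2.65 days)


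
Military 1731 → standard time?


Hour: 17
17 - 12 = 5 → PM

5:31 PM


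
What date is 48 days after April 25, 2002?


Start: April 25, 2002
Add 48 days
April 25 → May 1: 30 - 25 + 1 = 6 days (48 - 6 = 42 left)
May 1 → June 1: 31 - 1 + 1 = 31 days (42 - 31 = 11 left)
June 1 + 11 = June 12, 2002

June 12, 2002


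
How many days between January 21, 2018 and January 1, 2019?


From January 21, 2018 to January 1, 2019
Rest of January 2018: 31 - 21 = 10
Full months: February 2018 28, March 31, April 30, May 31, June 30, July 31, August 31, September 30, October 31, November 30, December 31
Days into January 2019: 1
Total = 10 + 28 + 31 + 30 + 31 + 30 + 31 + 31 + 30 + 31 + 30 + 31 + 1 = 345 days

345 days


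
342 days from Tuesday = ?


Monday

Start: Tuesday (index 1)
(1 + 342) mod 7
= 343 mod 7
= 0
Index 0 → Monday


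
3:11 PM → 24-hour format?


Input: 3:11 PM
PM: 3 + 12 = 15

15:11


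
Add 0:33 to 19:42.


20:15

Start: 1182 minutes from midnight
Add: 33 minutes
Total: 1215 minutes
Hours: 1215 ÷ 60 = 20 remainder 15


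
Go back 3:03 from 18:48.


Start: 1128 minutes from midnight
Subtract: 183 minutes
Remaining: 1128 - 183 = 945
Hours: 15, Minutes: 45

15:45


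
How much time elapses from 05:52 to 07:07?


1h 15m

End time in minutes: 7×60 + 7 = 427
Start time in minutes: 5×60 + 52 = 352
Difference = 427 - 352 = 75 minutes
= 1 hours 15 minutes


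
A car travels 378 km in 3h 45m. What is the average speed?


Distance: 378 km
Time: 3h 45m = 225 min = 225/60 = 15/4 hours
Speed = 378 ÷ (15/4) = 378 × 4 / 15 = 1512/15 = 100.8 km/h

100.8 km/h


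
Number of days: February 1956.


Month: February (month 2)
February: 28 or 29 (leap year)
1956 leap year? Yes

29 days


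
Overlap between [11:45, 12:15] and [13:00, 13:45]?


0 minutes

Meeting A: 705-735 (in minutes from midnight)
Meeting B: 780-825
Overlap start = max(705, 780) = 780
Overlap end = min(735, 825) = 735
Overlap = max(0, 735 - 780) = 0 min


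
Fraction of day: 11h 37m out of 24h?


0.4840 (48.40%)

Total minutes: 11×60 + 37 = 697
Day = 24×60 = 1440 minutes
Fraction = 697/1440 ≈ 0.4840
As a percentage: 697/1440 × 100 ≈ 48.40%


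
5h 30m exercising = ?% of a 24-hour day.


22.9%

Time: 330 minutes
Day: 1440 minutes
Percentage = (330/1440) × 100 ≈ 22.9%


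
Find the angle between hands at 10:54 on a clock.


3.0°

Hour hand = 10×30 + 54×0.5 = 327.0°
Minute hand = 54×6 = 324°
Difference = |327.0 - 324| = 3.0°


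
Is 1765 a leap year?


Rules: divisible by 4 AND (not by 100 OR by 400)
1765 ÷ 4 = 441 remainder 1 → not divisible by 4
Not divisible by 4 → not a leap year

No


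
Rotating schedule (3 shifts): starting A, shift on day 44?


Shift B

Shifts: A, B, C
Start: A (index 0)
Day 44: (0 + 44 - 1) mod 3
= 43 mod 3
= 1
Index 1 → shift B
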